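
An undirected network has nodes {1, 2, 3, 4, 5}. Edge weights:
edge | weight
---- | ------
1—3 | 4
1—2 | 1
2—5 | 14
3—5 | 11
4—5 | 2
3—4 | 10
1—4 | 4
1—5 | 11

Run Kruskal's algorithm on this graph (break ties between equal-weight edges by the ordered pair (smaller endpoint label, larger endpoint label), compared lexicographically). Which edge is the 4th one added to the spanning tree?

Kruskal's algorithm — process edges by increasing weight (ties by edge label):
1—2 (1): add. Components now {1,2} {3} {4} {5}
4—5 (2): add. Components now {1,2} {3} {4,5}
1—3 (4): add. Components now {1,2,3} {4,5}
1—4 (4): add. Components now {1,2,3,4,5}
The 4th edge added is 1—4.

1-4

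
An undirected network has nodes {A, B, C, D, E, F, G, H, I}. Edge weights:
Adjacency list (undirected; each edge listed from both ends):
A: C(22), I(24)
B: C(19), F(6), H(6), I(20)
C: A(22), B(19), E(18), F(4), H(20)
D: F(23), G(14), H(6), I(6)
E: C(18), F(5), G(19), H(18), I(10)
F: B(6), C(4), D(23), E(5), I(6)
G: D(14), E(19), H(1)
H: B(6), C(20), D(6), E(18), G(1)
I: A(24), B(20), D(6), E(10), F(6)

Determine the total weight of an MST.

56

Kruskal: consider edges lightest-first.
G–H (1): add — endpoints in different components.
C–F (4): add — endpoints in different components.
E–F (5): add — endpoints in different components.
B–F (6): add — endpoints in different components.
B–H (6): add — endpoints in different components.
D–H (6): add — endpoints in different components.
D–I (6): add — endpoints in different components.
F–I (6): skip — F and I already connected.
E–I (10): skip — E and I already connected.
D–G (14): skip — D and G already connected.
C–E (18): skip — C and E already connected.
E–H (18): skip — E and H already connected.
B–C (19): skip — B and C already connected.
E–G (19): skip — E and G already connected.
B–I (20): skip — B and I already connected.
C–H (20): skip — C and H already connected.
A–C (22): add — endpoints in different components.
MST edges: G–H, C–F, E–F, B–F, B–H, D–H, D–I, A–C; total weight 1+4+5+6+6+6+6+22 = 56.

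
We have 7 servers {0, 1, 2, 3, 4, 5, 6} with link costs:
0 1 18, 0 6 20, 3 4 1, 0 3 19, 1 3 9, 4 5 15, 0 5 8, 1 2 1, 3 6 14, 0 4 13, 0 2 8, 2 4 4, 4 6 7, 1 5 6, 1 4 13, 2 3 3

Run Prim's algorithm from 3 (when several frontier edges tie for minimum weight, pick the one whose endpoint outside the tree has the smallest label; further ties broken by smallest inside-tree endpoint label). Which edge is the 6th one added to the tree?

Grow the tree from 3 using Prim:
Step 1: cheapest edge leaving the tree is 3 4 (1); add 4.
Step 2: cheapest edge leaving the tree is 2 3 (3); add 2.
Step 3: cheapest edge leaving the tree is 1 2 (1); add 1.
Step 4: cheapest edge leaving the tree is 1 5 (6); add 5.
Step 5: cheapest edge leaving the tree is 4 6 (7); add 6.
Step 6: cheapest edge leaving the tree is 0 2 (8); add 0.
The 6th edge added is 0 2.

0-2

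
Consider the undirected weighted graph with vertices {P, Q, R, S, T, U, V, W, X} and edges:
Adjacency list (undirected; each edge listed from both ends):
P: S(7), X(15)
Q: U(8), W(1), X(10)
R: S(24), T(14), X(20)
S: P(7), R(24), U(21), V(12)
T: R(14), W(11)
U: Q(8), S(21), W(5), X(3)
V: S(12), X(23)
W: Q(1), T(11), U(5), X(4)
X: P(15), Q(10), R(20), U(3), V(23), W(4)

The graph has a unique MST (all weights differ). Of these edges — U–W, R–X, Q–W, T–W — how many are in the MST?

2

Sort edges by weight, then run Kruskal:
Q–W (1): add — endpoints in different components.
U–X (3): add — endpoints in different components.
W–X (4): add — endpoints in different components.
U–W (5): skip — U and W already connected.
P–S (7): add — endpoints in different components.
Q–U (8): skip — U and Q already connected.
Q–X (10): skip — X and Q already connected.
T–W (11): add — endpoints in different components.
S–V (12): add — endpoints in different components.
R–T (14): add — endpoints in different components.
P–X (15): add — endpoints in different components.
MST edge set: {Q–W, U–X, W–X, P–S, T–W, S–V, R–T, P–X}.
Of the listed edges, {Q–W, T–W} are in the MST → 2.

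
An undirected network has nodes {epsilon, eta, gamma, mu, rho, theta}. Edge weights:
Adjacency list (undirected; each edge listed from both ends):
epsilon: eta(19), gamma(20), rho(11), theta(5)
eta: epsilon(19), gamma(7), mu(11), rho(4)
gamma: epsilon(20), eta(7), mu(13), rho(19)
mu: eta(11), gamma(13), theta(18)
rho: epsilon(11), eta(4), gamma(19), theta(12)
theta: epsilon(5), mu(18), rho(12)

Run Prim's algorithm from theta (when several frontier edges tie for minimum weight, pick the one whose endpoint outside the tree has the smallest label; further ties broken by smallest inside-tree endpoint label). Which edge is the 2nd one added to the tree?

Grow the tree from theta using Prim:
Step 1: cheapest edge leaving the tree is epsilon—theta (5); add epsilon.
Step 2: cheapest edge leaving the tree is epsilon—rho (11); add rho.
Step 3: cheapest edge leaving the tree is eta—rho (4); add eta.
Step 4: cheapest edge leaving the tree is eta—gamma (7); add gamma.
Step 5: cheapest edge leaving the tree is eta—mu (11); add mu.
The 2nd edge added is epsilon—rho.

epsilon-rho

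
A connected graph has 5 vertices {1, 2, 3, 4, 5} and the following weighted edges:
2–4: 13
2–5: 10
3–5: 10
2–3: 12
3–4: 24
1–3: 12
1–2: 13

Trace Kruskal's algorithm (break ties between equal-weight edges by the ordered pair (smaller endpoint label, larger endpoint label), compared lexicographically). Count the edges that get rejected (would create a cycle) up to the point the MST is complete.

Kruskal: consider edges lightest-first.
2–5 (10): add — endpoints in different components.
3–5 (10): add — endpoints in different components.
1–3 (12): add — endpoints in different components.
2–3 (12): skip — 2 and 3 already connected.
1–2 (13): skip — 1 and 2 already connected.
2–4 (13): add — endpoints in different components.
Edges rejected before the tree was complete: 2.

2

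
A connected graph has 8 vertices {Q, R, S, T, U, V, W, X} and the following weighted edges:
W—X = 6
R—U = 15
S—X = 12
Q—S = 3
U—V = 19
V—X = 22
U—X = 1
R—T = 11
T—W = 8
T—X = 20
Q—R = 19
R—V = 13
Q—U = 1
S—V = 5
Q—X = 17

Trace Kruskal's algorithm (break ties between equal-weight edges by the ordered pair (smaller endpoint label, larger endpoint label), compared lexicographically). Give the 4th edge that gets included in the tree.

Kruskal: consider edges lightest-first.
Q—U (1): add — endpoints in different components.
U—X (1): add — endpoints in different components.
Q—S (3): add — endpoints in different components.
S—V (5): add — endpoints in different components.
W—X (6): add — endpoints in different components.
T—W (8): add — endpoints in different components.
R—T (11): add — endpoints in different components.
The 4th edge added is S—V.

S-V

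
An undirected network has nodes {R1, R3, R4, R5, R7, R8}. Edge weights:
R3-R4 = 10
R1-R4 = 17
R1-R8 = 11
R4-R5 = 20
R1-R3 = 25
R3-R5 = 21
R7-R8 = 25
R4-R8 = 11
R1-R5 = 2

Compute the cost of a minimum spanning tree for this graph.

Sort edges by weight, then run Kruskal:
R1-R5 (2): add — endpoints in different components.
R3-R4 (10): add — endpoints in different components.
R1-R8 (11): add — endpoints in different components.
R4-R8 (11): add — endpoints in different components.
R1-R4 (17): skip — R4 and R1 already connected.
R4-R5 (20): skip — R4 and R5 already connected.
R3-R5 (21): skip — R3 and R5 already connected.
R1-R3 (25): skip — R3 and R1 already connected.
R7-R8 (25): add — endpoints in different components.
MST edges: R1-R5, R3-R4, R1-R8, R4-R8, R7-R8; total weight 2+10+11+11+25 = 59.

59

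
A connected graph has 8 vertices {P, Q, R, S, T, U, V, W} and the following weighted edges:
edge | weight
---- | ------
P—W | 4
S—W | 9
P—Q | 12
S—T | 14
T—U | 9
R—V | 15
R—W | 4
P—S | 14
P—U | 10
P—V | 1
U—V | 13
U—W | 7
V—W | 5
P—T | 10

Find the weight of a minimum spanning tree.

46

Prim's algorithm from T:
Step 1: frontier [T—U 9, P—T 10, S—T 14] → take T—U (9); add U.
Step 2: frontier [P—T 10, S—T 14, U—W 7, P—U 10, U—V 13] → take U—W (7); add W.
Step 3: frontier [P—T 10, S—T 14, P—U 10, U—V 13, P—W 4, R—W 4, V—W 5, S—W 9] → take P—W (4); add P.
Step 4: frontier [P—V 1, P—Q 12, P—S 14, S—T 14, U—V 13, R—W 4, V—W 5, S—W 9] → take P—V (1); add V.
Step 5: frontier [P—Q 12, P—S 14, S—T 14, R—V 15, R—W 4, S—W 9] → take R—W (4); add R.
Step 6: frontier [P—Q 12, P—S 14, S—T 14, S—W 9] → take S—W (9); add S.
Step 7: frontier [P—Q 12] → take P—Q (12); add Q.
MST edges: T—U, U—W, P—W, P—V, R—W, S—W, P—Q; total weight 9+7+4+1+4+9+12 = 46.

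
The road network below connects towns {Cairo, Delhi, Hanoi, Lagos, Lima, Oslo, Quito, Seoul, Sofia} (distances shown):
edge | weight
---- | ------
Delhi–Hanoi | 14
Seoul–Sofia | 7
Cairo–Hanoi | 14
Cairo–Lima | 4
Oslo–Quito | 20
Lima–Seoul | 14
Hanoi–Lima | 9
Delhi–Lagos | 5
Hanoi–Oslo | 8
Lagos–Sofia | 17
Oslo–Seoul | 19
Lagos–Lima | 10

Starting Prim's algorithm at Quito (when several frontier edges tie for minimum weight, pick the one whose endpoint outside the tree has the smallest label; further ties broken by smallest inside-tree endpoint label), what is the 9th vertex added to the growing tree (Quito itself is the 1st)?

Grow the tree from Quito using Prim:
Step 1: frontier [Oslo–Quito 20] → take Oslo–Quito (20); add Oslo.
Step 2: frontier [Hanoi–Oslo 8, Oslo–Seoul 19] → take Hanoi–Oslo (8); add Hanoi.
Step 3: frontier [Hanoi–Lima 9, Cairo–Hanoi 14, Delhi–Hanoi 14, Oslo–Seoul 19] → take Hanoi–Lima (9); add Lima.
Step 4: frontier [Cairo–Hanoi 14, Delhi–Hanoi 14, Cairo–Lima 4, Lagos–Lima 10, Lima–Seoul 14, Oslo–Seoul 19] → take Cairo–Lima (4); add Cairo.
Step 5: frontier [Delhi–Hanoi 14, Lagos–Lima 10, Lima–Seoul 14, Oslo–Seoul 19] → take Lagos–Lima (10); add Lagos.
Step 6: frontier [Delhi–Hanoi 14, Delhi–Lagos 5, Lagos–Sofia 17, Lima–Seoul 14, Oslo–Seoul 19] → take Delhi–Lagos (5); add Delhi.
Step 7: frontier [Lagos–Sofia 17, Lima–Seoul 14, Oslo–Seoul 19] → take Lima–Seoul (14); add Seoul.
Step 8: frontier [Lagos–Sofia 17, Seoul–Sofia 7] → take Seoul–Sofia (7); add Sofia.
Vertex order: Quito, Oslo, Hanoi, Lima, Cairo, Lagos, Delhi, Seoul, Sofia. The 9th vertex is Sofia.

Sofia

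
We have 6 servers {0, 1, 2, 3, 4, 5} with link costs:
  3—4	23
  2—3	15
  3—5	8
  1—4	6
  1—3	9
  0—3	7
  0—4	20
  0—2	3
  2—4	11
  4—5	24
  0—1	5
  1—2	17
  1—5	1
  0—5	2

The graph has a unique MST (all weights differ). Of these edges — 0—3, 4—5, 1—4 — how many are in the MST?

2

Sort edges by weight, then run Kruskal:
1—5 (1): add — endpoints in different components.
0—5 (2): add — endpoints in different components.
0—2 (3): add — endpoints in different components.
0—1 (5): skip — 0 and 1 already connected.
1—4 (6): add — endpoints in different components.
0—3 (7): add — endpoints in different components.
MST edge set: {1—5, 0—5, 0—2, 1—4, 0—3}.
Of the listed edges, {0—3, 1—4} are in the MST → 2.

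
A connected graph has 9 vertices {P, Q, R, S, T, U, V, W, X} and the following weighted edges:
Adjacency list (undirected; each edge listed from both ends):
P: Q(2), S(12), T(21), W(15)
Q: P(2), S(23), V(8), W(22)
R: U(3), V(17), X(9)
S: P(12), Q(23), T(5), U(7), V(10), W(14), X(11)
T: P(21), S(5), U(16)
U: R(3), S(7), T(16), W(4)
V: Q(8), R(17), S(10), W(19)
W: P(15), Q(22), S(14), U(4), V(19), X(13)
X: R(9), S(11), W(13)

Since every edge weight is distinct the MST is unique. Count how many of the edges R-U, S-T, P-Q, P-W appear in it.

3

Kruskal's algorithm — process edges by increasing weight (ties by edge label):
P-Q (2): add — endpoints in different components.
R-U (3): add — endpoints in different components.
U-W (4): add — endpoints in different components.
S-T (5): add — endpoints in different components.
S-U (7): add — endpoints in different components.
Q-V (8): add — endpoints in different components.
R-X (9): add — endpoints in different components.
S-V (10): add — endpoints in different components.
MST edge set: {P-Q, R-U, U-W, S-T, S-U, Q-V, R-X, S-V}.
Of the listed edges, {R-U, S-T, P-Q} are in the MST → 3.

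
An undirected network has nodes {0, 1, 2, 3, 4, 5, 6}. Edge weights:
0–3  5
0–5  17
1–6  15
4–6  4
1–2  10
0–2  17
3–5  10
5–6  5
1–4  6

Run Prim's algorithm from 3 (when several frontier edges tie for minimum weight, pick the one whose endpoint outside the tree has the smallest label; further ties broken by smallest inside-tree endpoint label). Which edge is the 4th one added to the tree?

Prim, starting at 3.
Step 1: frontier [0–3 5, 3–5 10] → take 0–3 (5); add 0.
Step 2: frontier [0–2 17, 0–5 17, 3–5 10] → take 3–5 (10); add 5.
Step 3: frontier [0–2 17, 5–6 5] → take 5–6 (5); add 6.
Step 4: frontier [0–2 17, 4–6 4, 1–6 15] → take 4–6 (4); add 4.
Step 5: frontier [0–2 17, 1–4 6, 1–6 15] → take 1–4 (6); add 1.
Step 6: frontier [0–2 17, 1–2 10] → take 1–2 (10); add 2.
The 4th edge added is 4–6.

4-6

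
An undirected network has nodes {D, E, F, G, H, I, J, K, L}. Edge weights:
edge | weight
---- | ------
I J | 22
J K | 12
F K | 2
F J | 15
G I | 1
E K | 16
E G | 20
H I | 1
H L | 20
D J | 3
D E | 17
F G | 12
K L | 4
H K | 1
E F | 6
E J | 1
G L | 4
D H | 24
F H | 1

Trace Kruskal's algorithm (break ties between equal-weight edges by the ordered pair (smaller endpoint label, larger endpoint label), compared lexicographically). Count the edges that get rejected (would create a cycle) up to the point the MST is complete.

2

Kruskal's algorithm — process edges by increasing weight (ties by edge label):
E J (1): add — endpoints in different components.
F H (1): add — endpoints in different components.
G I (1): add — endpoints in different components.
H I (1): add — endpoints in different components.
H K (1): add — endpoints in different components.
F K (2): skip — F and K already connected.
D J (3): add — endpoints in different components.
G L (4): add — endpoints in different components.
K L (4): skip — K and L already connected.
E F (6): add — endpoints in different components.
Edges rejected before the tree was complete: 2.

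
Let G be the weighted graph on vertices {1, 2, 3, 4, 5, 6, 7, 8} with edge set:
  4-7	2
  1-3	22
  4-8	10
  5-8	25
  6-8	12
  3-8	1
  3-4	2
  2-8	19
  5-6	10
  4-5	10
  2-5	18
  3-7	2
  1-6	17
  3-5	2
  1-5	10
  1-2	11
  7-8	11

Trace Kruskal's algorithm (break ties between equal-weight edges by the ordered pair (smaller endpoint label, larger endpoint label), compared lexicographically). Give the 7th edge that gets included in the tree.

1-2

Kruskal: consider edges lightest-first.
3-8 (1): add — endpoints in different components.
3-4 (2): add — endpoints in different components.
3-5 (2): add — endpoints in different components.
3-7 (2): add — endpoints in different components.
4-7 (2): skip — 4 and 7 already connected.
1-5 (10): add — endpoints in different components.
4-5 (10): skip — 4 and 5 already connected.
4-8 (10): skip — 4 and 8 already connected.
5-6 (10): add — endpoints in different components.
1-2 (11): add — endpoints in different components.
The 7th edge added is 1-2.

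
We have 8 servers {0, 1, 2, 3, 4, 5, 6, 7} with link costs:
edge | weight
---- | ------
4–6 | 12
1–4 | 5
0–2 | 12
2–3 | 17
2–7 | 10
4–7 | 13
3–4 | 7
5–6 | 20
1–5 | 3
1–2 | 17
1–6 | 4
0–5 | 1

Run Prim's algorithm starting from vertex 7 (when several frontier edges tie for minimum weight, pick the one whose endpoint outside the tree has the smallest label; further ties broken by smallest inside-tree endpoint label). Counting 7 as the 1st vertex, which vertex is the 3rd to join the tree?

0

Prim's algorithm from 7:
Step 1: frontier [2–7 10, 4–7 13] → take 2–7 (10); add 2.
Step 2: frontier [0–2 12, 1–2 17, 2–3 17, 4–7 13] → take 0–2 (12); add 0.
Step 3: frontier [0–5 1, 1–2 17, 2–3 17, 4–7 13] → take 0–5 (1); add 5.
Step 4: frontier [1–2 17, 2–3 17, 1–5 3, 5–6 20, 4–7 13] → take 1–5 (3); add 1.
Step 5: frontier [1–6 4, 1–4 5, 2–3 17, 5–6 20, 4–7 13] → take 1–6 (4); add 6.
Step 6: frontier [1–4 5, 2–3 17, 4–6 12, 4–7 13] → take 1–4 (5); add 4.
Step 7: frontier [2–3 17, 3–4 7] → take 3–4 (7); add 3.
Vertex order: 7, 2, 0, 5, 1, 6, 4, 3. The 3rd vertex is 0.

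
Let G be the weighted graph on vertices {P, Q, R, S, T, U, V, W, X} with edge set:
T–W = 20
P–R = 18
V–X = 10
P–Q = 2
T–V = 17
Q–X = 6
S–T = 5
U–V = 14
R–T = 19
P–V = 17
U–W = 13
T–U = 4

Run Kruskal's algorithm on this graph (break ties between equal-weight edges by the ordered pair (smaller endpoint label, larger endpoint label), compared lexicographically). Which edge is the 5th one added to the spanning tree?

V-X

Sort edges by weight, then run Kruskal:
P–Q (2): add — endpoints in different components.
T–U (4): add — endpoints in different components.
S–T (5): add — endpoints in different components.
Q–X (6): add — endpoints in different components.
V–X (10): add — endpoints in different components.
U–W (13): add — endpoints in different components.
U–V (14): add — endpoints in different components.
P–V (17): skip — V and P already connected.
T–V (17): skip — V and T already connected.
P–R (18): add — endpoints in different components.
The 5th edge added is V–X.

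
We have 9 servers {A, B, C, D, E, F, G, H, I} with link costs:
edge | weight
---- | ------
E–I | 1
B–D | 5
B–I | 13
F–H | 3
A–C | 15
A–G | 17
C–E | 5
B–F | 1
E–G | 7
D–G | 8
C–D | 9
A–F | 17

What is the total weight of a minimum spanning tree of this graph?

Prim, starting at B.
Step 1: cheapest edge leaving the tree is B–F (1); add F.
Step 2: cheapest edge leaving the tree is F–H (3); add H.
Step 3: cheapest edge leaving the tree is B–D (5); add D.
Step 4: cheapest edge leaving the tree is D–G (8); add G.
Step 5: cheapest edge leaving the tree is E–G (7); add E.
Step 6: cheapest edge leaving the tree is E–I (1); add I.
Step 7: cheapest edge leaving the tree is C–E (5); add C.
Step 8: cheapest edge leaving the tree is A–C (15); add A.
MST edges: B–F, F–H, B–D, D–G, E–G, E–I, C–E, A–C; total weight 1+3+5+8+7+1+5+15 = 45.

45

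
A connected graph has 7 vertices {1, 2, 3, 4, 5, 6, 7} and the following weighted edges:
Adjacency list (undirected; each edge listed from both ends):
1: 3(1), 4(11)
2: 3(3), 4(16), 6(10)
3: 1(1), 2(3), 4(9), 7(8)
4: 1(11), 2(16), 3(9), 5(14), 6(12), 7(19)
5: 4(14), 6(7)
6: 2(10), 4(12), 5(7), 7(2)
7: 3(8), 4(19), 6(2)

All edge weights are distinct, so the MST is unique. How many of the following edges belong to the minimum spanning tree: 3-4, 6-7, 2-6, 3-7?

3

Kruskal: consider edges lightest-first.
1-3 (1): add. Components now {1,3} {2} {4} {5} {6} {7}
6-7 (2): add. Components now {1,3} {2} {4} {5} {6,7}
2-3 (3): add. Components now {1,2,3} {4} {5} {6,7}
5-6 (7): add. Components now {1,2,3} {4} {5,6,7}
3-7 (8): add. Components now {1,2,3,5,6,7} {4}
3-4 (9): add. Components now {1,2,3,4,5,6,7}
MST edge set: {1-3, 6-7, 2-3, 5-6, 3-7, 3-4}.
Of the listed edges, {3-4, 6-7, 3-7} are in the MST → 3.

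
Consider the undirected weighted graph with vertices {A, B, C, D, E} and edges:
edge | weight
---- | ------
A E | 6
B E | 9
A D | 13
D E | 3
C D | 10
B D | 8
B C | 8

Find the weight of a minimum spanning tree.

25

Grow the tree from C using Prim:
Step 1: frontier [B C 8, C D 10] → take B C (8); add B.
Step 2: frontier [B D 8, B E 9, C D 10] → take B D (8); add D.
Step 3: frontier [B E 9, D E 3, A D 13] → take D E (3); add E.
Step 4: frontier [A D 13, A E 6] → take A E (6); add A.
MST edges: B C, B D, D E, A E; total weight 8+8+3+6 = 25.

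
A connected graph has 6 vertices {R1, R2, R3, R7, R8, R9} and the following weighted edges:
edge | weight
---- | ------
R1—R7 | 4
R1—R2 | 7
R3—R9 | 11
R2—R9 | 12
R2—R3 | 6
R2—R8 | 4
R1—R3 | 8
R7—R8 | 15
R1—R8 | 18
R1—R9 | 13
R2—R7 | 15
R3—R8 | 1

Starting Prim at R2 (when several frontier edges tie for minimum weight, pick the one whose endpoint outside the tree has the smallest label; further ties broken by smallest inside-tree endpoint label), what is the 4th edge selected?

Prim, starting at R2.
Step 1: frontier [R2—R8 4, R2—R3 6, R1—R2 7, R2—R9 12, R2—R7 15] → take R2—R8 (4); add R8.
Step 2: frontier [R2—R3 6, R1—R2 7, R2—R9 12, R2—R7 15, R3—R8 1, R7—R8 15, R1—R8 18] → take R3—R8 (1); add R3.
Step 3: frontier [R1—R2 7, R2—R9 12, R2—R7 15, R1—R3 8, R3—R9 11, R7—R8 15, R1—R8 18] → take R1—R2 (7); add R1.
Step 4: frontier [R1—R7 4, R1—R9 13, R2—R9 12, R2—R7 15, R3—R9 11, R7—R8 15] → take R1—R7 (4); add R7.
Step 5: frontier [R1—R9 13, R2—R9 12, R3—R9 11] → take R3—R9 (11); add R9.
The 4th edge added is R1—R7.

R1-R7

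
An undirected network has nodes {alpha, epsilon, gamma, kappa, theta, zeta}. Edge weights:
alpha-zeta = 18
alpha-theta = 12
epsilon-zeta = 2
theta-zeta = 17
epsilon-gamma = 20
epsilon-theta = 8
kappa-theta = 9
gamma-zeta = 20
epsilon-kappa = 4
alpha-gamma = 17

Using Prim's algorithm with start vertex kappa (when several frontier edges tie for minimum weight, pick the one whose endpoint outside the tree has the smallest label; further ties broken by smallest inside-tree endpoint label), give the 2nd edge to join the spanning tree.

epsilon-zeta

Prim's algorithm from kappa:
Step 1: frontier [epsilon-kappa 4, kappa-theta 9] → take epsilon-kappa (4); add epsilon.
Step 2: frontier [epsilon-zeta 2, epsilon-theta 8, epsilon-gamma 20, kappa-theta 9] → take epsilon-zeta (2); add zeta.
Step 3: frontier [epsilon-theta 8, epsilon-gamma 20, kappa-theta 9, theta-zeta 17, alpha-zeta 18, gamma-zeta 20] → take epsilon-theta (8); add theta.
Step 4: frontier [epsilon-gamma 20, alpha-theta 12, alpha-zeta 18, gamma-zeta 20] → take alpha-theta (12); add alpha.
Step 5: frontier [alpha-gamma 17, epsilon-gamma 20, gamma-zeta 20] → take alpha-gamma (17); add gamma.
The 2nd edge added is epsilon-zeta.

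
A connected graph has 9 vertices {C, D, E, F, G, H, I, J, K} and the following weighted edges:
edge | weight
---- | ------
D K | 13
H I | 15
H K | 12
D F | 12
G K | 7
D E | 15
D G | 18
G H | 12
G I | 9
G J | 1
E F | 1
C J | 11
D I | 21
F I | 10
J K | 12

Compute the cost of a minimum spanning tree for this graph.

63

Sort edges by weight, then run Kruskal:
E F (1): add — endpoints in different components.
G J (1): add — endpoints in different components.
G K (7): add — endpoints in different components.
G I (9): add — endpoints in different components.
F I (10): add — endpoints in different components.
C J (11): add — endpoints in different components.
D F (12): add — endpoints in different components.
G H (12): add — endpoints in different components.
MST edges: E F, G J, G K, G I, F I, C J, D F, G H; total weight 1+1+7+9+10+11+12+12 = 63.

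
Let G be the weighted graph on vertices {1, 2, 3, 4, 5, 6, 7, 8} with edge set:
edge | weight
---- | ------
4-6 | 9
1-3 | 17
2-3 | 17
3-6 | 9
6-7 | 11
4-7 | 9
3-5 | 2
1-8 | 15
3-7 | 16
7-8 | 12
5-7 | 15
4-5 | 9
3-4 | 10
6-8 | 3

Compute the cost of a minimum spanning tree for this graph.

64

Grow the tree from 5 using Prim:
Step 1: cheapest edge leaving the tree is 3-5 (2); add 3.
Step 2: cheapest edge leaving the tree is 4-5 (9); add 4.
Step 3: cheapest edge leaving the tree is 3-6 (9); add 6.
Step 4: cheapest edge leaving the tree is 6-8 (3); add 8.
Step 5: cheapest edge leaving the tree is 4-7 (9); add 7.
Step 6: cheapest edge leaving the tree is 1-8 (15); add 1.
Step 7: cheapest edge leaving the tree is 2-3 (17); add 2.
MST edges: 3-5, 4-5, 3-6, 6-8, 4-7, 1-8, 2-3; total weight 2+9+9+3+9+15+17 = 64.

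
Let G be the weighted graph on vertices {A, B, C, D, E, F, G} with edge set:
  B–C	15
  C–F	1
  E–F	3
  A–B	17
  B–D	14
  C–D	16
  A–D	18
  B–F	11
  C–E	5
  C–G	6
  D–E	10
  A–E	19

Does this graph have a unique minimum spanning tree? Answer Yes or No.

Kruskal's algorithm — process edges by increasing weight (ties by edge label):
C–F (1): add. Components now {A} {B} {C,F} {D} {E} {G}
E–F (3): add. Components now {A} {B} {C,E,F} {D} {G}
C–E (5): skip — C and E already connected.
C–G (6): add. Components now {A} {B} {C,E,F,G} {D}
D–E (10): add. Components now {A} {B} {C,D,E,F,G}
B–F (11): add. Components now {A} {B,C,D,E,F,G}
B–D (14): skip — B and D already connected.
B–C (15): skip — B and C already connected.
C–D (16): skip — C and D already connected.
A–B (17): add. Components now {A,B,C,D,E,F,G}
Every non-tree edge has weight strictly greater than the heaviest edge on the tree path between its endpoints, so the MST is unique.

Yes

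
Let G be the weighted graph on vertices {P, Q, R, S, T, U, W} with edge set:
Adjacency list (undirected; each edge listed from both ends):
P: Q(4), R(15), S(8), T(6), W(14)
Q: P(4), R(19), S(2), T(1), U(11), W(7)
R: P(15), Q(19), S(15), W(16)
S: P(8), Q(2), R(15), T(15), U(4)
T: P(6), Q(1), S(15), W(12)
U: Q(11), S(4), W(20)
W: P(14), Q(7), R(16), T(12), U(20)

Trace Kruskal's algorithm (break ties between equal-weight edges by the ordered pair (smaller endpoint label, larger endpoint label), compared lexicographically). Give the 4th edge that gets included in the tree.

S-U

Sort edges by weight, then run Kruskal:
Q-T (1): add — endpoints in different components.
Q-S (2): add — endpoints in different components.
P-Q (4): add — endpoints in different components.
S-U (4): add — endpoints in different components.
P-T (6): skip — T and P already connected.
Q-W (7): add — endpoints in different components.
P-S (8): skip — S and P already connected.
Q-U (11): skip — Q and U already connected.
T-W (12): skip — T and W already connected.
P-W (14): skip — W and P already connected.
P-R (15): add — endpoints in different components.
The 4th edge added is S-U.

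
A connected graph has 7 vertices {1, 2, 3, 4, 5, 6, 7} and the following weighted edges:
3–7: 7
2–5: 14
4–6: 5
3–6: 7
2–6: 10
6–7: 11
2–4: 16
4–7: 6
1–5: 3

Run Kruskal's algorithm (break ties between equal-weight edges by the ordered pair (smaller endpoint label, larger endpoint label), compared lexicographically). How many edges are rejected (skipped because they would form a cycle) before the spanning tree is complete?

2

Sort edges by weight, then run Kruskal:
1–5 (3): add. Components now {1,5} {2} {3} {4} {6} {7}
4–6 (5): add. Components now {1,5} {2} {3} {4,6} {7}
4–7 (6): add. Components now {1,5} {2} {3} {4,6,7}
3–6 (7): add. Components now {1,5} {2} {3,4,6,7}
3–7 (7): skip — 3 and 7 already connected.
2–6 (10): add. Components now {1,5} {2,3,4,6,7}
6–7 (11): skip — 6 and 7 already connected.
2–5 (14): add. Components now {1,2,3,4,5,6,7}
Edges rejected before the tree was complete: 2.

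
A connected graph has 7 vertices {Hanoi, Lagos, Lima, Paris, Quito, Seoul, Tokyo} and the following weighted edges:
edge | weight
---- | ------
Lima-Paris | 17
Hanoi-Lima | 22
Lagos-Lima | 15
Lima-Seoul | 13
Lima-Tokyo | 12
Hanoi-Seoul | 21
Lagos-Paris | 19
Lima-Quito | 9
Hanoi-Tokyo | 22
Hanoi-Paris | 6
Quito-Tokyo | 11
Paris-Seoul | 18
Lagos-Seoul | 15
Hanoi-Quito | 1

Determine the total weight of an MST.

Prim, starting at Seoul.
Step 1: cheapest edge leaving the tree is Lima-Seoul (13); add Lima.
Step 2: cheapest edge leaving the tree is Lima-Quito (9); add Quito.
Step 3: cheapest edge leaving the tree is Hanoi-Quito (1); add Hanoi.
Step 4: cheapest edge leaving the tree is Hanoi-Paris (6); add Paris.
Step 5: cheapest edge leaving the tree is Quito-Tokyo (11); add Tokyo.
Step 6: cheapest edge leaving the tree is Lagos-Lima (15); add Lagos.
MST edges: Lima-Seoul, Lima-Quito, Hanoi-Quito, Hanoi-Paris, Quito-Tokyo, Lagos-Lima; total weight 13+9+1+6+11+15 = 55.

55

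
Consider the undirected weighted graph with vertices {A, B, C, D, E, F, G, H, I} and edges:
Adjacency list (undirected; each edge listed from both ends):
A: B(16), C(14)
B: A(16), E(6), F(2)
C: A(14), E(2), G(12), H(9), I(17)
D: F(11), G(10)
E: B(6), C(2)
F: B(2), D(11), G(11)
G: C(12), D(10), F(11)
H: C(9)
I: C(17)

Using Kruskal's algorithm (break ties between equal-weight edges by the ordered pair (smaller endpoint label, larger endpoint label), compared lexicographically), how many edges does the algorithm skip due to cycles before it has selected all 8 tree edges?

Kruskal's algorithm — process edges by increasing weight (ties by edge label):
B—F (2): add — endpoints in different components.
C—E (2): add — endpoints in different components.
B—E (6): add — endpoints in different components.
C—H (9): add — endpoints in different components.
D—G (10): add — endpoints in different components.
D—F (11): add — endpoints in different components.
F—G (11): skip — F and G already connected.
C—G (12): skip — C and G already connected.
A—C (14): add — endpoints in different components.
A—B (16): skip — A and B already connected.
C—I (17): add — endpoints in different components.
Edges rejected before the tree was complete: 3.

3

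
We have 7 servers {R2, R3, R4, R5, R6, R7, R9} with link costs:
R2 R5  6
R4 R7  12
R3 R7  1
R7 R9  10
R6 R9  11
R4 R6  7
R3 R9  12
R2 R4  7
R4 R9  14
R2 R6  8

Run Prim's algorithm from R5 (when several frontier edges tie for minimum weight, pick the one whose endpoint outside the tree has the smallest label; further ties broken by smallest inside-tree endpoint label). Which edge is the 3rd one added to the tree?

Prim's algorithm from R5:
Step 1: frontier [R2 R5 6] → take R2 R5 (6); add R2.
Step 2: frontier [R2 R4 7, R2 R6 8] → take R2 R4 (7); add R4.
Step 3: frontier [R2 R6 8, R4 R6 7, R4 R7 12, R4 R9 14] → take R4 R6 (7); add R6.
Step 4: frontier [R4 R7 12, R4 R9 14, R6 R9 11] → take R6 R9 (11); add R9.
Step 5: frontier [R4 R7 12, R7 R9 10, R3 R9 12] → take R7 R9 (10); add R7.
Step 6: frontier [R3 R7 1, R3 R9 12] → take R3 R7 (1); add R3.
The 3rd edge added is R4 R6.

R4-R6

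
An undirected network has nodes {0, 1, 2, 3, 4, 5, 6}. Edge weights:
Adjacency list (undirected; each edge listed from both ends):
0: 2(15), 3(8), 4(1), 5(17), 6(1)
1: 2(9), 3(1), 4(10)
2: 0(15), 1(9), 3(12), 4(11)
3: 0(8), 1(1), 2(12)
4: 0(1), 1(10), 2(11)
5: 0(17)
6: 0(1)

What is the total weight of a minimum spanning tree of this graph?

37

Sort edges by weight, then run Kruskal:
0–4 (1): add — endpoints in different components.
0–6 (1): add — endpoints in different components.
1–3 (1): add — endpoints in different components.
0–3 (8): add — endpoints in different components.
1–2 (9): add — endpoints in different components.
1–4 (10): skip — 1 and 4 already connected.
2–4 (11): skip — 2 and 4 already connected.
2–3 (12): skip — 2 and 3 already connected.
0–2 (15): skip — 0 and 2 already connected.
0–5 (17): add — endpoints in different components.
MST edges: 0–4, 0–6, 1–3, 0–3, 1–2, 0–5; total weight 1+1+1+8+9+17 = 37.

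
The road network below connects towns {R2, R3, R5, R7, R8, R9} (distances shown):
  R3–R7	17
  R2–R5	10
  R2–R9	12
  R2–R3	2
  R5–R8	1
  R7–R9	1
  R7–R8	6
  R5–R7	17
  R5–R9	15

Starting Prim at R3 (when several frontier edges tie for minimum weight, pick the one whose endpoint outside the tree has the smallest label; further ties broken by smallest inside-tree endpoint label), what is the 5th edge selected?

Prim's algorithm from R3:
Step 1: frontier [R2–R3 2, R3–R7 17] → take R2–R3 (2); add R2.
Step 2: frontier [R2–R5 10, R2–R9 12, R3–R7 17] → take R2–R5 (10); add R5.
Step 3: frontier [R2–R9 12, R3–R7 17, R5–R8 1, R5–R9 15, R5–R7 17] → take R5–R8 (1); add R8.
Step 4: frontier [R2–R9 12, R3–R7 17, R5–R9 15, R5–R7 17, R7–R8 6] → take R7–R8 (6); add R7.
Step 5: frontier [R2–R9 12, R5–R9 15, R7–R9 1] → take R7–R9 (1); add R9.
The 5th edge added is R7–R9.

R7-R9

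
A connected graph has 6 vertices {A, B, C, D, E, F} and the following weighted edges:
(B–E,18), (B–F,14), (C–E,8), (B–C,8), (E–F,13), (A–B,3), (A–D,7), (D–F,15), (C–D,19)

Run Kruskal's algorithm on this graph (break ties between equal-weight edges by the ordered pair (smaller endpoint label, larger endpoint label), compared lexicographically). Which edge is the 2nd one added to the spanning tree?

Sort edges by weight, then run Kruskal:
A–B (3): add — endpoints in different components.
A–D (7): add — endpoints in different components.
B–C (8): add — endpoints in different components.
C–E (8): add — endpoints in different components.
E–F (13): add — endpoints in different components.
The 2nd edge added is A–D.

A-D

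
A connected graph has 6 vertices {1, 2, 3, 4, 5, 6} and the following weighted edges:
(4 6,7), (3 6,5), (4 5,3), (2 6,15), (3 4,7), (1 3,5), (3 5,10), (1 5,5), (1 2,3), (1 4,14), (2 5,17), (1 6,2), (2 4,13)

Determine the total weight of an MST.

18

Prim's algorithm from 2:
Step 1: cheapest edge leaving the tree is 1 2 (3); add 1.
Step 2: cheapest edge leaving the tree is 1 6 (2); add 6.
Step 3: cheapest edge leaving the tree is 1 3 (5); add 3.
Step 4: cheapest edge leaving the tree is 1 5 (5); add 5.
Step 5: cheapest edge leaving the tree is 4 5 (3); add 4.
MST edges: 1 2, 1 6, 1 3, 1 5, 4 5; total weight 3+2+5+5+3 = 18.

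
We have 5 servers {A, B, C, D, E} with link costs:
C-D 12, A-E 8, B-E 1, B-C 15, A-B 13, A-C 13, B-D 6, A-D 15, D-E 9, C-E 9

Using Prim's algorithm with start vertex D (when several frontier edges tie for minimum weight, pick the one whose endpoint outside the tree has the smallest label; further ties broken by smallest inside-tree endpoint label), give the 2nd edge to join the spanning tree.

B-E

Prim, starting at D.
Step 1: frontier [B-D 6, D-E 9, C-D 12, A-D 15] → take B-D (6); add B.
Step 2: frontier [B-E 1, A-B 13, B-C 15, D-E 9, C-D 12, A-D 15] → take B-E (1); add E.
Step 3: frontier [A-B 13, B-C 15, C-D 12, A-D 15, A-E 8, C-E 9] → take A-E (8); add A.
Step 4: frontier [A-C 13, B-C 15, C-D 12, C-E 9] → take C-E (9); add C.
The 2nd edge added is B-E.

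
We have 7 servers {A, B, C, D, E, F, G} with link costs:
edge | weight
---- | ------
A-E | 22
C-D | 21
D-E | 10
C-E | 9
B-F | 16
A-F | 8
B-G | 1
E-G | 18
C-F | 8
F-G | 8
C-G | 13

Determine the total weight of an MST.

44

Kruskal's algorithm — process edges by increasing weight (ties by edge label):
B-G (1): add — endpoints in different components.
A-F (8): add — endpoints in different components.
C-F (8): add — endpoints in different components.
F-G (8): add — endpoints in different components.
C-E (9): add — endpoints in different components.
D-E (10): add — endpoints in different components.
MST edges: B-G, A-F, C-F, F-G, C-E, D-E; total weight 1+8+8+8+9+10 = 44.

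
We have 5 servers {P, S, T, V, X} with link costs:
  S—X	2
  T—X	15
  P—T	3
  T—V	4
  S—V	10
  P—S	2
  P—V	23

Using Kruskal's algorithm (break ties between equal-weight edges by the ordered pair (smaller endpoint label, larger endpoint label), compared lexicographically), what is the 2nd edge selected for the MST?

S-X

Sort edges by weight, then run Kruskal:
P—S (2): add. Components now {P,S} {V} {X} {T}
S—X (2): add. Components now {P,S,X} {V} {T}
P—T (3): add. Components now {P,S,T,X} {V}
T—V (4): add. Components now {P,S,T,V,X}
The 2nd edge added is S—X.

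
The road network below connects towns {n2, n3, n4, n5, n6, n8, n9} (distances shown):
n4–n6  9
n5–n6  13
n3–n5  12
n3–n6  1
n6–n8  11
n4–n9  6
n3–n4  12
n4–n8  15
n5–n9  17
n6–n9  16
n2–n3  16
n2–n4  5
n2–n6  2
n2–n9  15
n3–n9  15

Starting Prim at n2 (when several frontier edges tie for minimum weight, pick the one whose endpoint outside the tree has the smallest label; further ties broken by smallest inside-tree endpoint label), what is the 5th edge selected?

n6-n8

Grow the tree from n2 using Prim:
Step 1: cheapest edge leaving the tree is n2–n6 (2); add n6.
Step 2: cheapest edge leaving the tree is n3–n6 (1); add n3.
Step 3: cheapest edge leaving the tree is n2–n4 (5); add n4.
Step 4: cheapest edge leaving the tree is n4–n9 (6); add n9.
Step 5: cheapest edge leaving the tree is n6–n8 (11); add n8.
Step 6: cheapest edge leaving the tree is n3–n5 (12); add n5.
The 5th edge added is n6–n8.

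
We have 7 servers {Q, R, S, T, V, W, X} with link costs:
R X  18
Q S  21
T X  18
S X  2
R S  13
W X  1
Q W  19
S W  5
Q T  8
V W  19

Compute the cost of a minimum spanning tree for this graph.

61

Kruskal's algorithm — process edges by increasing weight (ties by edge label):
W X (1): add — endpoints in different components.
S X (2): add — endpoints in different components.
S W (5): skip — S and W already connected.
Q T (8): add — endpoints in different components.
R S (13): add — endpoints in different components.
R X (18): skip — X and R already connected.
T X (18): add — endpoints in different components.
Q W (19): skip — Q and W already connected.
V W (19): add — endpoints in different components.
MST edges: W X, S X, Q T, R S, T X, V W; total weight 1+2+8+13+18+19 = 61.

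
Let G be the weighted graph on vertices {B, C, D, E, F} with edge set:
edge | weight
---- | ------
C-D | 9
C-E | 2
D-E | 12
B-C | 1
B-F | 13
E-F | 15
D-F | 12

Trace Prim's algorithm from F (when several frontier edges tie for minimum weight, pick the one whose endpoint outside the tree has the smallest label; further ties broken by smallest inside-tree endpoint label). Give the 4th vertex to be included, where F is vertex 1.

Grow the tree from F using Prim:
Step 1: cheapest edge leaving the tree is D-F (12); add D.
Step 2: cheapest edge leaving the tree is C-D (9); add C.
Step 3: cheapest edge leaving the tree is B-C (1); add B.
Step 4: cheapest edge leaving the tree is C-E (2); add E.
Vertex order: F, D, C, B, E. The 4th vertex is B.

B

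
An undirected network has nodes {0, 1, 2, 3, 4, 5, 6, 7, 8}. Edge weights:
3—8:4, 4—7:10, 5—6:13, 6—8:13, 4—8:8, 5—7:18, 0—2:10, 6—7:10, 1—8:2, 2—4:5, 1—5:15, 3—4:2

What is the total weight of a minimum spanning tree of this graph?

Grow the tree from 0 using Prim:
Step 1: cheapest edge leaving the tree is 0—2 (10); add 2.
Step 2: cheapest edge leaving the tree is 2—4 (5); add 4.
Step 3: cheapest edge leaving the tree is 3—4 (2); add 3.
Step 4: cheapest edge leaving the tree is 3—8 (4); add 8.
Step 5: cheapest edge leaving the tree is 1—8 (2); add 1.
Step 6: cheapest edge leaving the tree is 4—7 (10); add 7.
Step 7: cheapest edge leaving the tree is 6—7 (10); add 6.
Step 8: cheapest edge leaving the tree is 5—6 (13); add 5.
MST edges: 0—2, 2—4, 3—4, 3—8, 1—8, 4—7, 6—7, 5—6; total weight 10+5+2+4+2+10+10+13 = 56.

56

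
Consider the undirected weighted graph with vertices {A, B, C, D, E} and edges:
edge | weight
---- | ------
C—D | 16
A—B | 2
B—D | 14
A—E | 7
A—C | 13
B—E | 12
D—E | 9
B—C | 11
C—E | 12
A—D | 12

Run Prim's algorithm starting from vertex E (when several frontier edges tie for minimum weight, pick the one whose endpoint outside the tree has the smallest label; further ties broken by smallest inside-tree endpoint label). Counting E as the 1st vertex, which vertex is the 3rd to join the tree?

Prim, starting at E.
Step 1: frontier [A—E 7, D—E 9, B—E 12, C—E 12] → take A—E (7); add A.
Step 2: frontier [A—B 2, A—D 12, A—C 13, D—E 9, B—E 12, C—E 12] → take A—B (2); add B.
Step 3: frontier [A—D 12, A—C 13, B—C 11, B—D 14, D—E 9, C—E 12] → take D—E (9); add D.
Step 4: frontier [A—C 13, B—C 11, C—D 16, C—E 12] → take B—C (11); add C.
Vertex order: E, A, B, D, C. The 3rd vertex is B.

B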